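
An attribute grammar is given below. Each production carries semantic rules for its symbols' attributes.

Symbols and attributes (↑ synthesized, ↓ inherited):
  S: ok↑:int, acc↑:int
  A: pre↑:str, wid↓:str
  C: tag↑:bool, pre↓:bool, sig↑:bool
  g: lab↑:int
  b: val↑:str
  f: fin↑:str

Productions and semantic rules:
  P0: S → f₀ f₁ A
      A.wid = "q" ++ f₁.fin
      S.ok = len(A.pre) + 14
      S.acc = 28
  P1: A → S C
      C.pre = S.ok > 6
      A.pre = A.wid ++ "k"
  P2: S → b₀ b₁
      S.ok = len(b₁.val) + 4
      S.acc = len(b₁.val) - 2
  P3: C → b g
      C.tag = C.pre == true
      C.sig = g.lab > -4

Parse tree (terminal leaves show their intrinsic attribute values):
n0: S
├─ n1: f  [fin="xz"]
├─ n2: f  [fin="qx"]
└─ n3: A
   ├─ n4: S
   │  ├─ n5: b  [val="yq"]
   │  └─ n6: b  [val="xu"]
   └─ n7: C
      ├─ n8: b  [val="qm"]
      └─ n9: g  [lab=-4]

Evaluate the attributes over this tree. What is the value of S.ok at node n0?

1. n1.fin = "xz"  [terminal]
2. n2.fin = "qx"  [terminal]
3. n3.wid = "qqx"  ["q" ++ f₁.fin]
4. n5.val = "yq"  [terminal]
5. n6.val = "xu"  [terminal]
6. n4.ok = 6  [len(b₁.val) + 4]
7. n4.acc = 0  [len(b₁.val) - 2]
8. n7.pre = false  [S.ok > 6]
9. n8.val = "qm"  [terminal]
10. n9.lab = -4  [terminal]
11. n7.tag = false  [C.pre == true]
12. n7.sig = false  [g.lab > -4]
13. n3.pre = "qqxk"  [A.wid ++ "k"]
14. n0.ok = 18  [len(A.pre) + 14]
15. n0.acc = 28  [28]

18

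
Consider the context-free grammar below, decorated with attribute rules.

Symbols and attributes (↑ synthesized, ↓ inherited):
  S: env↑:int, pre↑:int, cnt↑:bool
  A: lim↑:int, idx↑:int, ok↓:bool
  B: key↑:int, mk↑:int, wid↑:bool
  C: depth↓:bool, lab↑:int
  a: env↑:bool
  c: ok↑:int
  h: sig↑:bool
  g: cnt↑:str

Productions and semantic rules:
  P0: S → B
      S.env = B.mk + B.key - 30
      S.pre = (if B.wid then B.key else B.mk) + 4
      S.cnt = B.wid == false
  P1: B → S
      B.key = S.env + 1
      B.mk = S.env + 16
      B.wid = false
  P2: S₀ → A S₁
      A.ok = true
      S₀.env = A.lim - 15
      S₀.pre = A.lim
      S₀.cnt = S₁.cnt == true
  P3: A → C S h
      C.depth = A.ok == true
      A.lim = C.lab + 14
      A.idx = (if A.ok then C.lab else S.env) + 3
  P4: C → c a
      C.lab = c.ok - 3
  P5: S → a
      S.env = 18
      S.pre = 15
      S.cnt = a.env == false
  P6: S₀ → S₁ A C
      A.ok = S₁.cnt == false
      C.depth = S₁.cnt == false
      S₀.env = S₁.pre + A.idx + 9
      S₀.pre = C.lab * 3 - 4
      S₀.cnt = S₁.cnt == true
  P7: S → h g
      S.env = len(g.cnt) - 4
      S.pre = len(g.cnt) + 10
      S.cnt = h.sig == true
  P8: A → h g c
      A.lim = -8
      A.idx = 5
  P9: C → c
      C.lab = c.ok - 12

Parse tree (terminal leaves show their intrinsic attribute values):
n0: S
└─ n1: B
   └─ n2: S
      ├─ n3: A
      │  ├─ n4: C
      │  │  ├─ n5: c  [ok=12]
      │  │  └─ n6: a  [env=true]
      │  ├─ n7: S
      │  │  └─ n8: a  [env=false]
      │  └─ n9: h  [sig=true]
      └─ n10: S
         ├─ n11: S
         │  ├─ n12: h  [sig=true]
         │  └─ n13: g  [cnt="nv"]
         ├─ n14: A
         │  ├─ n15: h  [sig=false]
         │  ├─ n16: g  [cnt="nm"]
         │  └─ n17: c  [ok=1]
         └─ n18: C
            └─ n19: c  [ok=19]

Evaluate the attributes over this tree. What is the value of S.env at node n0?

3

1. n3.ok = true  [true]
2. n4.depth = true  [A.ok == true]
3. n5.ok = 12  [terminal]
4. n6.env = true  [terminal]
5. n4.lab = 9  [c.ok - 3]
6. n8.env = false  [terminal]
7. n7.env = 18  [18]
8. n7.pre = 15  [15]
9. n7.cnt = true  [a.env == false]
10. n9.sig = true  [terminal]
11. n3.lim = 23  [C.lab + 14]
12. n3.idx = 12  [(if A.ok then C.lab else S.env) + 3]
13. n12.sig = true  [terminal]
14. n13.cnt = "nv"  [terminal]
15. n11.env = -2  [len(g.cnt) - 4]
16. n11.pre = 12  [len(g.cnt) + 10]
17. n11.cnt = true  [h.sig == true]
18. n14.ok = false  [S₁.cnt == false]
19. n15.sig = false  [terminal]
20. n16.cnt = "nm"  [terminal]
21. n17.ok = 1  [terminal]
22. n14.lim = -8  [-8]
23. n14.idx = 5  [5]
24. n18.depth = false  [S₁.cnt == false]
25. n19.ok = 19  [terminal]
26. n18.lab = 7  [c.ok - 12]
27. n10.env = 26  [S₁.pre + A.idx + 9]
28. n10.pre = 17  [C.lab * 3 - 4]
29. n10.cnt = true  [S₁.cnt == true]
30. n2.env = 8  [A.lim - 15]
31. n2.pre = 23  [A.lim]
32. n2.cnt = true  [S₁.cnt == true]
33. n1.key = 9  [S.env + 1]
34. n1.mk = 24  [S.env + 16]
35. n1.wid = false  [false]
36. n0.env = 3  [B.mk + B.key - 30]
37. n0.pre = 28  [(if B.wid then B.key else B.mk) + 4]
38. n0.cnt = true  [B.wid == false]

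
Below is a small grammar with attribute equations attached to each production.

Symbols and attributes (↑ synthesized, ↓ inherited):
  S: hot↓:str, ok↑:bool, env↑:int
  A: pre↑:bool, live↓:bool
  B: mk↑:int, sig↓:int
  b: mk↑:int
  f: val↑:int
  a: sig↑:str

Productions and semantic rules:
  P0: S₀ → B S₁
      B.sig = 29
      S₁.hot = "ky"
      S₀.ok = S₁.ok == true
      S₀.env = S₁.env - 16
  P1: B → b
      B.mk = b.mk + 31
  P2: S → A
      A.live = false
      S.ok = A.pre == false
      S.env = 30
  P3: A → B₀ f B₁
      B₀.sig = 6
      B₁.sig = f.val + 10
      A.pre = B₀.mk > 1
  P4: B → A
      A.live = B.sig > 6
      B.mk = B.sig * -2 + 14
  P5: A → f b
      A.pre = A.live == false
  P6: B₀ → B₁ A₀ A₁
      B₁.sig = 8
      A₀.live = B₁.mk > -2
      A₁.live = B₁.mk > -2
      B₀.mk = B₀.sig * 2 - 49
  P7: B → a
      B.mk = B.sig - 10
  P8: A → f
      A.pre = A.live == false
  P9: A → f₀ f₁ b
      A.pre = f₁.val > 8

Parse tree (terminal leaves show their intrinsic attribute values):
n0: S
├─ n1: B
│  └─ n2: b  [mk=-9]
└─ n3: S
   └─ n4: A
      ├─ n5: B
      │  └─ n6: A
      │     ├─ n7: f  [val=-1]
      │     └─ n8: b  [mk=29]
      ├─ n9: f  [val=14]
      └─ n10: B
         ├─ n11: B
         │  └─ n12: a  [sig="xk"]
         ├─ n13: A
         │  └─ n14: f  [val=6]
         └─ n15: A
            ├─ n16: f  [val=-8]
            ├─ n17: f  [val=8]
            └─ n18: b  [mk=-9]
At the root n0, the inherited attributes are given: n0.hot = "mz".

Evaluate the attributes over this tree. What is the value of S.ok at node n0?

false

1. n0.hot = "mz"  [given at root]
2. n1.sig = 29  [29]
3. n2.mk = -9  [terminal]
4. n1.mk = 22  [b.mk + 31]
5. n3.hot = "ky"  ["ky"]
6. n4.live = false  [false]
7. n5.sig = 6  [6]
8. n6.live = false  [B.sig > 6]
9. n7.val = -1  [terminal]
10. n8.mk = 29  [terminal]
11. n6.pre = true  [A.live == false]
12. n5.mk = 2  [B.sig * -2 + 14]
13. n9.val = 14  [terminal]
14. n10.sig = 24  [f.val + 10]
15. n11.sig = 8  [8]
16. n12.sig = "xk"  [terminal]
17. n11.mk = -2  [B.sig - 10]
18. n13.live = false  [B₁.mk > -2]
19. n14.val = 6  [terminal]
20. n13.pre = true  [A.live == false]
21. n15.live = false  [B₁.mk > -2]
22. n16.val = -8  [terminal]
23. n17.val = 8  [terminal]
24. n18.mk = -9  [terminal]
25. n15.pre = false  [f₁.val > 8]
26. n10.mk = -1  [B₀.sig * 2 - 49]
27. n4.pre = true  [B₀.mk > 1]
28. n3.ok = false  [A.pre == false]
29. n3.env = 30  [30]
30. n0.ok = false  [S₁.ok == true]
31. n0.env = 14  [S₁.env - 16]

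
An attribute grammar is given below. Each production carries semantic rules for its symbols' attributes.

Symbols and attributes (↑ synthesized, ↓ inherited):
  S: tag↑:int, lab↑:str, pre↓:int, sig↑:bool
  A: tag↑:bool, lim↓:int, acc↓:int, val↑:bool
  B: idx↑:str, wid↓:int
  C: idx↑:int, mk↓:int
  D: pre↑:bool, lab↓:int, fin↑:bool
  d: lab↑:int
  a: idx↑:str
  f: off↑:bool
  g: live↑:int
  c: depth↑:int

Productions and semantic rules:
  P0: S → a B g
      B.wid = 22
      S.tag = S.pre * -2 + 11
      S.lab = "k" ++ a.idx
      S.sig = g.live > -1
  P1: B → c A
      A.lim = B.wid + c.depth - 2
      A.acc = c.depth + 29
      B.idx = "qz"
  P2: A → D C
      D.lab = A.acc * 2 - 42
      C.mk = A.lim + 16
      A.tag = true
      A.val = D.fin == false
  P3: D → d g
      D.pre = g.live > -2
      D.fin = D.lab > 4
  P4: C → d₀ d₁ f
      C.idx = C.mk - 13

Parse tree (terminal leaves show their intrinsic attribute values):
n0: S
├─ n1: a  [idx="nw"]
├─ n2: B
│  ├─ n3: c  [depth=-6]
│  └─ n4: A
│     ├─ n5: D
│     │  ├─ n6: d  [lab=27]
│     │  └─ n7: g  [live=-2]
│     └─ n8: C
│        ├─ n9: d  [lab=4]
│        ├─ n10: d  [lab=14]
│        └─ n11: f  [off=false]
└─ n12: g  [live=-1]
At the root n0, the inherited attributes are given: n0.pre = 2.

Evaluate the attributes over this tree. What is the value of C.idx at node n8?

1. n0.pre = 2  [given at root]
2. n1.idx = "nw"  [terminal]
3. n2.wid = 22  [22]
4. n3.depth = -6  [terminal]
5. n4.lim = 14  [B.wid + c.depth - 2]
6. n4.acc = 23  [c.depth + 29]
7. n5.lab = 4  [A.acc * 2 - 42]
8. n6.lab = 27  [terminal]
9. n7.live = -2  [terminal]
10. n5.pre = false  [g.live > -2]
11. n5.fin = false  [D.lab > 4]
12. n8.mk = 30  [A.lim + 16]
13. n9.lab = 4  [terminal]
14. n10.lab = 14  [terminal]
15. n11.off = false  [terminal]
16. n8.idx = 17  [C.mk - 13]
17. n4.tag = true  [true]
18. n4.val = true  [D.fin == false]
19. n2.idx = "qz"  ["qz"]
20. n12.live = -1  [terminal]
21. n0.tag = 7  [S.pre * -2 + 11]
22. n0.lab = "knw"  ["k" ++ a.idx]
23. n0.sig = false  [g.live > -1]

17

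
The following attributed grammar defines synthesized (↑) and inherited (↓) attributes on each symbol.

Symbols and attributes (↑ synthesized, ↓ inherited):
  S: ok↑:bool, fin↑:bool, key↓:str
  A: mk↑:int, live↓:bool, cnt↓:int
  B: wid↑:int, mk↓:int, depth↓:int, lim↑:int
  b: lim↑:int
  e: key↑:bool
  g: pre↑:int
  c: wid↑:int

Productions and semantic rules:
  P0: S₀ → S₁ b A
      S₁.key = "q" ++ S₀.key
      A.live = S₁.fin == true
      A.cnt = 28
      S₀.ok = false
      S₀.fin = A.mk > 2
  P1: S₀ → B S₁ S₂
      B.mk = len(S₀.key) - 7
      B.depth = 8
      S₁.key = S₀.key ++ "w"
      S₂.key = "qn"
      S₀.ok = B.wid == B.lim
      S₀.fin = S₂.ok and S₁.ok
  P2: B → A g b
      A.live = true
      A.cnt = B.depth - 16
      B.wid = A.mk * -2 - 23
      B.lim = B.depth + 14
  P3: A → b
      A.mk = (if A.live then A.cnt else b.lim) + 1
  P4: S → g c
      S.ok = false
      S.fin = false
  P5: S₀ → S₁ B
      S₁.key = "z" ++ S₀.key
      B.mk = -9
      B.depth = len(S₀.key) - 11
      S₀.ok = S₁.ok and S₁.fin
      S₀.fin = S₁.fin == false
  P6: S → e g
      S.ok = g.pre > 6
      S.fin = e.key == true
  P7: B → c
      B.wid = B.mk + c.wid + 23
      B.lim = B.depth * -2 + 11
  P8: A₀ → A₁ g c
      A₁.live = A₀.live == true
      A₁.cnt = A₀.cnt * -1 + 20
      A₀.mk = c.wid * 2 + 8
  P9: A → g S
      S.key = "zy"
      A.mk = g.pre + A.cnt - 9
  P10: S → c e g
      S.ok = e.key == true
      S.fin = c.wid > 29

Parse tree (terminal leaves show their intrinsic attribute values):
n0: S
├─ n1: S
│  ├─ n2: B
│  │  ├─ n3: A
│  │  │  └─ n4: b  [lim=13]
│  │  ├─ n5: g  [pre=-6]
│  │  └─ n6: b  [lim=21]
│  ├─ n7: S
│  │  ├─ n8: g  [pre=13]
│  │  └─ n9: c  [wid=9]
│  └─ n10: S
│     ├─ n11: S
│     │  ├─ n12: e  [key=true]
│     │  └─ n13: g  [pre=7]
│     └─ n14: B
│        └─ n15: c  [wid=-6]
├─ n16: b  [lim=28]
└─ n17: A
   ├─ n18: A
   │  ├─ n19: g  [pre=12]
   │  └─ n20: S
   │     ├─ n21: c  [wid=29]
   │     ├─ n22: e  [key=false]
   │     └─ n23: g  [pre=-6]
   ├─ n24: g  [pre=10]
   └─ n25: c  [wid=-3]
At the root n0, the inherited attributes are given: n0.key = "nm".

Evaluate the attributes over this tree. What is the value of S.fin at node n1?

1. n0.key = "nm"  [given at root]
2. n1.key = "qnm"  ["q" ++ S₀.key]
3. n2.mk = -4  [len(S₀.key) - 7]
4. n2.depth = 8  [8]
5. n3.live = true  [true]
6. n3.cnt = -8  [B.depth - 16]
7. n4.lim = 13  [terminal]
8. n3.mk = -7  [(if A.live then A.cnt else b.lim) + 1]
9. n5.pre = -6  [terminal]
10. n6.lim = 21  [terminal]
11. n2.wid = -9  [A.mk * -2 - 23]
12. n2.lim = 22  [B.depth + 14]
13. n7.key = "qnmw"  [S₀.key ++ "w"]
14. n8.pre = 13  [terminal]
15. n9.wid = 9  [terminal]
16. n7.ok = false  [false]
17. n7.fin = false  [false]
18. n10.key = "qn"  ["qn"]
19. n11.key = "zqn"  ["z" ++ S₀.key]
20. n12.key = true  [terminal]
21. n13.pre = 7  [terminal]
22. n11.ok = true  [g.pre > 6]
23. n11.fin = true  [e.key == true]
24. n14.mk = -9  [-9]
25. n14.depth = -9  [len(S₀.key) - 11]
26. n15.wid = -6  [terminal]
27. n14.wid = 8  [B.mk + c.wid + 23]
28. n14.lim = 29  [B.depth * -2 + 11]
29. n10.ok = true  [S₁.ok and S₁.fin]
30. n10.fin = false  [S₁.fin == false]
31. n1.ok = false  [B.wid == B.lim]
32. n1.fin = false  [S₂.ok and S₁.ok]
33. n16.lim = 28  [terminal]
34. n17.live = false  [S₁.fin == true]
35. n17.cnt = 28  [28]
36. n18.live = false  [A₀.live == true]
37. n18.cnt = -8  [A₀.cnt * -1 + 20]
38. n19.pre = 12  [terminal]
39. n20.key = "zy"  ["zy"]
40. n21.wid = 29  [terminal]
41. n22.key = false  [terminal]
42. n23.pre = -6  [terminal]
43. n20.ok = false  [e.key == true]
44. n20.fin = false  [c.wid > 29]
45. n18.mk = -5  [g.pre + A.cnt - 9]
46. n24.pre = 10  [terminal]
47. n25.wid = -3  [terminal]
48. n17.mk = 2  [c.wid * 2 + 8]
49. n0.ok = false  [false]
50. n0.fin = false  [A.mk > 2]

false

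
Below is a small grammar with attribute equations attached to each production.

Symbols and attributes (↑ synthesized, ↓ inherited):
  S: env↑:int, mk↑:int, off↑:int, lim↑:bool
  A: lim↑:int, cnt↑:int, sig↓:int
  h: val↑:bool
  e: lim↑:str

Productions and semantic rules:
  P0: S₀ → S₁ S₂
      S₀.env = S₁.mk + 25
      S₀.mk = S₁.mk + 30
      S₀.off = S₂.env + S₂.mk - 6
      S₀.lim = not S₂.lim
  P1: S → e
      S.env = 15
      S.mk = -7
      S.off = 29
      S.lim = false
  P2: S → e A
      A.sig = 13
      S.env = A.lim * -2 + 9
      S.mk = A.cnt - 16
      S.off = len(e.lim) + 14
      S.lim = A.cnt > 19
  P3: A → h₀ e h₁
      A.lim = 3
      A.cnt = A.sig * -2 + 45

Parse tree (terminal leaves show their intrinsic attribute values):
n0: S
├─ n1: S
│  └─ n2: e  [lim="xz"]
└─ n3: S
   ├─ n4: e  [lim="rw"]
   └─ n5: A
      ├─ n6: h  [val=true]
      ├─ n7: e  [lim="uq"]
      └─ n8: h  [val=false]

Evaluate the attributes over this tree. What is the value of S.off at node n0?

1. n2.lim = "xz"  [terminal]
2. n1.env = 15  [15]
3. n1.mk = -7  [-7]
4. n1.off = 29  [29]
5. n1.lim = false  [false]
6. n4.lim = "rw"  [terminal]
7. n5.sig = 13  [13]
8. n6.val = true  [terminal]
9. n7.lim = "uq"  [terminal]
10. n8.val = false  [terminal]
11. n5.lim = 3  [3]
12. n5.cnt = 19  [A.sig * -2 + 45]
13. n3.env = 3  [A.lim * -2 + 9]
14. n3.mk = 3  [A.cnt - 16]
15. n3.off = 16  [len(e.lim) + 14]
16. n3.lim = false  [A.cnt > 19]
17. n0.env = 18  [S₁.mk + 25]
18. n0.mk = 23  [S₁.mk + 30]
19. n0.off = 0  [S₂.env + S₂.mk - 6]
20. n0.lim = true  [not S₂.lim]

0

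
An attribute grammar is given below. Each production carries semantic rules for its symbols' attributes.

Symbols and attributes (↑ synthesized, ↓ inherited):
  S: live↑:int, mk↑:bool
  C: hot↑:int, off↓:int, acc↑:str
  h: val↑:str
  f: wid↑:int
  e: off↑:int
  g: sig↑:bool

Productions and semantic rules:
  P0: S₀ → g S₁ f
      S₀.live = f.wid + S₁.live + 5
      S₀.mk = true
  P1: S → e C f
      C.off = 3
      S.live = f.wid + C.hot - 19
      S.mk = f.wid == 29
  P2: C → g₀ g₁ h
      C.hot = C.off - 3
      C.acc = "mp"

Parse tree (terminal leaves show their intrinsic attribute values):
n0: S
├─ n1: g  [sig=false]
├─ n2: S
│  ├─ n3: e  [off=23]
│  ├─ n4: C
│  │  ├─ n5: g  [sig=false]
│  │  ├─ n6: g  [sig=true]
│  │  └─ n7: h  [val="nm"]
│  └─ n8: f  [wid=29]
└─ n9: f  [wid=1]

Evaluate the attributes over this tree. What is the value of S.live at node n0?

1. n1.sig = false  [terminal]
2. n3.off = 23  [terminal]
3. n4.off = 3  [3]
4. n5.sig = false  [terminal]
5. n6.sig = true  [terminal]
6. n7.val = "nm"  [terminal]
7. n4.hot = 0  [C.off - 3]
8. n4.acc = "mp"  ["mp"]
9. n8.wid = 29  [terminal]
10. n2.live = 10  [f.wid + C.hot - 19]
11. n2.mk = true  [f.wid == 29]
12. n9.wid = 1  [terminal]
13. n0.live = 16  [f.wid + S₁.live + 5]
14. n0.mk = true  [true]

16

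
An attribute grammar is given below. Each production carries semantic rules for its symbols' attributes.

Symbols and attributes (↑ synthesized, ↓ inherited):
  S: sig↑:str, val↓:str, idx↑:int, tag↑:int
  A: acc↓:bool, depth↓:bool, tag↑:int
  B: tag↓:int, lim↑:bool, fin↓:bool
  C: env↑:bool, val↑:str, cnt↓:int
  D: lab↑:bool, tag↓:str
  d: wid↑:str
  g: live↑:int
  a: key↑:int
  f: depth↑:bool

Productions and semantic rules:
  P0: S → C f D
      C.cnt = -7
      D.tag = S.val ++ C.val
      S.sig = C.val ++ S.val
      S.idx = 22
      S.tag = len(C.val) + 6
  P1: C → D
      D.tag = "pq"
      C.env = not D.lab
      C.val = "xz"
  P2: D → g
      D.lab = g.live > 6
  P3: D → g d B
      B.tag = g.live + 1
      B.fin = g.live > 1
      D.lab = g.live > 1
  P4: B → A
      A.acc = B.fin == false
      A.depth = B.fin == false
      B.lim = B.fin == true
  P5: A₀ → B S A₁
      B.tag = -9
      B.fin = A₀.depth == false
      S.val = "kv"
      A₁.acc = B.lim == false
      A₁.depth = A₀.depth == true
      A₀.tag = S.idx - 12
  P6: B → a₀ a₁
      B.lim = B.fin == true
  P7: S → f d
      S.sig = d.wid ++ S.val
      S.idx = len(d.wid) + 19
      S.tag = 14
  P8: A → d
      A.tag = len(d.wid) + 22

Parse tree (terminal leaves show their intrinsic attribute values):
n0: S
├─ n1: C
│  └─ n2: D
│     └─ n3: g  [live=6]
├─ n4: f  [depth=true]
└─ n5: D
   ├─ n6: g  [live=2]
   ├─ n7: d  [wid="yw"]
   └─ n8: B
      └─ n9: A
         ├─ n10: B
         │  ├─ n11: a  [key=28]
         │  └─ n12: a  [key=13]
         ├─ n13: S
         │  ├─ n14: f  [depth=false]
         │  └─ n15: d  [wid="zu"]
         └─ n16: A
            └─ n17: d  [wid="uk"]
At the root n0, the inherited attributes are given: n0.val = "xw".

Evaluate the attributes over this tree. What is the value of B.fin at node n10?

1. n0.val = "xw"  [given at root]
2. n1.cnt = -7  [-7]
3. n2.tag = "pq"  ["pq"]
4. n3.live = 6  [terminal]
5. n2.lab = false  [g.live > 6]
6. n1.env = true  [not D.lab]
7. n1.val = "xz"  ["xz"]
8. n4.depth = true  [terminal]
9. n5.tag = "xwxz"  [S.val ++ C.val]
10. n6.live = 2  [terminal]
11. n7.wid = "yw"  [terminal]
12. n8.tag = 3  [g.live + 1]
13. n8.fin = true  [g.live > 1]
14. n9.acc = false  [B.fin == false]
15. n9.depth = false  [B.fin == false]
16. n10.tag = -9  [-9]
17. n10.fin = true  [A₀.depth == false]
18. n11.key = 28  [terminal]
19. n12.key = 13  [terminal]
20. n10.lim = true  [B.fin == true]
21. n13.val = "kv"  ["kv"]
22. n14.depth = false  [terminal]
23. n15.wid = "zu"  [terminal]
24. n13.sig = "zukv"  [d.wid ++ S.val]
25. n13.idx = 21  [len(d.wid) + 19]
26. n13.tag = 14  [14]
27. n16.acc = false  [B.lim == false]
28. n16.depth = false  [A₀.depth == true]
29. n17.wid = "uk"  [terminal]
30. n16.tag = 24  [len(d.wid) + 22]
31. n9.tag = 9  [S.idx - 12]
32. n8.lim = true  [B.fin == true]
33. n5.lab = true  [g.live > 1]
34. n0.sig = "xzxw"  [C.val ++ S.val]
35. n0.idx = 22  [22]
36. n0.tag = 8  [len(C.val) + 6]

true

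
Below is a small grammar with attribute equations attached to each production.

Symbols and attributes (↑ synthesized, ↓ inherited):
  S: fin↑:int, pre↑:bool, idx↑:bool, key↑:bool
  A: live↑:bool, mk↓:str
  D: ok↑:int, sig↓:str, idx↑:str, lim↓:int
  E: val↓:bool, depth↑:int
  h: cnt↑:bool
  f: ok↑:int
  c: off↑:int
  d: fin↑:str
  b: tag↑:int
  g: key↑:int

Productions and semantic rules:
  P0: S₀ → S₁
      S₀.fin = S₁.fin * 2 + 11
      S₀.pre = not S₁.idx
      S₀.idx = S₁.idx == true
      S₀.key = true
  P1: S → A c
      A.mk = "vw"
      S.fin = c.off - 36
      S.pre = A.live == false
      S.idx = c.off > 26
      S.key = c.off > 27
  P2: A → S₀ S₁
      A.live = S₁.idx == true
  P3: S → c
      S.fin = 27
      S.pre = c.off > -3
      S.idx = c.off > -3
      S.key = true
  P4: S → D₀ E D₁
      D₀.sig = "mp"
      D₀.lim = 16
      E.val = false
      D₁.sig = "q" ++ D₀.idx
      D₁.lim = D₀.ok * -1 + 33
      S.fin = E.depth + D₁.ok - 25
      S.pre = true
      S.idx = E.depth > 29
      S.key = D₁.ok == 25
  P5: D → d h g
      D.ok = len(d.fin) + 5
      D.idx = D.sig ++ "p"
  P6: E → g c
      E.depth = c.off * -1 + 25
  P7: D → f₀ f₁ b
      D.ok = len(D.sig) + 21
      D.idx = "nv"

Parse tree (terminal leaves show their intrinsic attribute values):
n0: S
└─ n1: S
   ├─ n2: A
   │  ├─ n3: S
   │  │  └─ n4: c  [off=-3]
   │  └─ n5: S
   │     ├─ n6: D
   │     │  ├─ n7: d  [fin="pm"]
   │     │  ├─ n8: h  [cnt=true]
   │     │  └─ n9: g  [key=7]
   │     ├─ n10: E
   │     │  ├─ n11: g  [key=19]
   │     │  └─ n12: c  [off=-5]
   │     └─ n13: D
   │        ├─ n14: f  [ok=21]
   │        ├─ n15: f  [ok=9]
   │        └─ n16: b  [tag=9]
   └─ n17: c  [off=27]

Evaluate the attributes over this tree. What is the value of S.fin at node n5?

30

1. n2.mk = "vw"  ["vw"]
2. n4.off = -3  [terminal]
3. n3.fin = 27  [27]
4. n3.pre = false  [c.off > -3]
5. n3.idx = false  [c.off > -3]
6. n3.key = true  [true]
7. n6.sig = "mp"  ["mp"]
8. n6.lim = 16  [16]
9. n7.fin = "pm"  [terminal]
10. n8.cnt = true  [terminal]
11. n9.key = 7  [terminal]
12. n6.ok = 7  [len(d.fin) + 5]
13. n6.idx = "mpp"  [D.sig ++ "p"]
14. n10.val = false  [false]
15. n11.key = 19  [terminal]
16. n12.off = -5  [terminal]
17. n10.depth = 30  [c.off * -1 + 25]
18. n13.sig = "qmpp"  ["q" ++ D₀.idx]
19. n13.lim = 26  [D₀.ok * -1 + 33]
20. n14.ok = 21  [terminal]
21. n15.ok = 9  [terminal]
22. n16.tag = 9  [terminal]
23. n13.ok = 25  [len(D.sig) + 21]
24. n13.idx = "nv"  ["nv"]
25. n5.fin = 30  [E.depth + D₁.ok - 25]
26. n5.pre = true  [true]
27. n5.idx = true  [E.depth > 29]
28. n5.key = true  [D₁.ok == 25]
29. n2.live = true  [S₁.idx == true]
30. n17.off = 27  [terminal]
31. n1.fin = -9  [c.off - 36]
32. n1.pre = false  [A.live == false]
33. n1.idx = true  [c.off > 26]
34. n1.key = false  [c.off > 27]
35. n0.fin = -7  [S₁.fin * 2 + 11]
36. n0.pre = false  [not S₁.idx]
37. n0.idx = true  [S₁.idx == true]
38. n0.key = true  [true]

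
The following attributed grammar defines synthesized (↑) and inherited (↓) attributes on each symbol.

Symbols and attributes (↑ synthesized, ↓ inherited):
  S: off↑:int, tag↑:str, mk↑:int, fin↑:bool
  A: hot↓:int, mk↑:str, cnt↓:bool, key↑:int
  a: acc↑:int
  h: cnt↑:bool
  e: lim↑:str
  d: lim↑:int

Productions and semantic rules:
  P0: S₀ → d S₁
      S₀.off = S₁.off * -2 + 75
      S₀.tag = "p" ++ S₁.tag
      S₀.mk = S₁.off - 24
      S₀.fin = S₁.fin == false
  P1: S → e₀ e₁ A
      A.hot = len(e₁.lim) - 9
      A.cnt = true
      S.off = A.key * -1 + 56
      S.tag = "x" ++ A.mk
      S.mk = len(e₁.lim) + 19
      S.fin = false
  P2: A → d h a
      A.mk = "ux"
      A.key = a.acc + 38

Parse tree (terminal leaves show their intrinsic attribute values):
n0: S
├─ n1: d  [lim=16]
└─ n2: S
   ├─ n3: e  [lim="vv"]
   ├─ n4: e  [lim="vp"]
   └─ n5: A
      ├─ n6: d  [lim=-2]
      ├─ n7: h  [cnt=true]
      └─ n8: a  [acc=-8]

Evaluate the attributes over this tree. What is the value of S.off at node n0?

23

1. n1.lim = 16  [terminal]
2. n3.lim = "vv"  [terminal]
3. n4.lim = "vp"  [terminal]
4. n5.hot = -7  [len(e₁.lim) - 9]
5. n5.cnt = true  [true]
6. n6.lim = -2  [terminal]
7. n7.cnt = true  [terminal]
8. n8.acc = -8  [terminal]
9. n5.mk = "ux"  ["ux"]
10. n5.key = 30  [a.acc + 38]
11. n2.off = 26  [A.key * -1 + 56]
12. n2.tag = "xux"  ["x" ++ A.mk]
13. n2.mk = 21  [len(e₁.lim) + 19]
14. n2.fin = false  [false]
15. n0.off = 23  [S₁.off * -2 + 75]
16. n0.tag = "pxux"  ["p" ++ S₁.tag]
17. n0.mk = 2  [S₁.off - 24]
18. n0.fin = true  [S₁.fin == false]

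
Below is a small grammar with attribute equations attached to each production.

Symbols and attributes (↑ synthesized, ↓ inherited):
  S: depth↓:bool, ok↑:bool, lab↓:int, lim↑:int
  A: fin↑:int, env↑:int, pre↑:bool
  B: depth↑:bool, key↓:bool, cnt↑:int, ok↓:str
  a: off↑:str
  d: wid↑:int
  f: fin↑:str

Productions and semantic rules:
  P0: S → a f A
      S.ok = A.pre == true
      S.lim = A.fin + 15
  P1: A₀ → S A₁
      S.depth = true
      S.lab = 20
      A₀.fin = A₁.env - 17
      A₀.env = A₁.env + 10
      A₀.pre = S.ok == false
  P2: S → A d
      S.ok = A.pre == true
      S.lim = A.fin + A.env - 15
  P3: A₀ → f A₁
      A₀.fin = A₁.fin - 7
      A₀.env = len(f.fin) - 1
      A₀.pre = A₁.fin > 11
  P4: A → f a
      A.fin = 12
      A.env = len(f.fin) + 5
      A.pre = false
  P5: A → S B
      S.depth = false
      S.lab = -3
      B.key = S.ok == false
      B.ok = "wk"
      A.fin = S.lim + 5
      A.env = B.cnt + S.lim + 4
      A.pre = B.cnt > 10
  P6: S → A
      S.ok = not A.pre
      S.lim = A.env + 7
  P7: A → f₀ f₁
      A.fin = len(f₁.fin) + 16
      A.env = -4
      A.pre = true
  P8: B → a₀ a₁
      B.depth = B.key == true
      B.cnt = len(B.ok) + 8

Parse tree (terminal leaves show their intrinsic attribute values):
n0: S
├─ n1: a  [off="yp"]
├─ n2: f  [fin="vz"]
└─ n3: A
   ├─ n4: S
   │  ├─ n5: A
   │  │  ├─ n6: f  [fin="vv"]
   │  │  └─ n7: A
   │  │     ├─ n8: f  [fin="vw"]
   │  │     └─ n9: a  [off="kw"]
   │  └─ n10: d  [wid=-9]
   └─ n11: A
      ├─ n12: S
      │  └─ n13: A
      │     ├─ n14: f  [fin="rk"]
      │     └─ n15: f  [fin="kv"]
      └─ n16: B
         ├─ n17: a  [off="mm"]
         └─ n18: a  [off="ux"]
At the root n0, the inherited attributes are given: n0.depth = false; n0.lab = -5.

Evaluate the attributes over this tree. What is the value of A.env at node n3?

1. n0.depth = false  [given at root]
2. n0.lab = -5  [given at root]
3. n1.off = "yp"  [terminal]
4. n2.fin = "vz"  [terminal]
5. n4.depth = true  [true]
6. n4.lab = 20  [20]
7. n6.fin = "vv"  [terminal]
8. n8.fin = "vw"  [terminal]
9. n9.off = "kw"  [terminal]
10. n7.fin = 12  [12]
11. n7.env = 7  [len(f.fin) + 5]
12. n7.pre = false  [false]
13. n5.fin = 5  [A₁.fin - 7]
14. n5.env = 1  [len(f.fin) - 1]
15. n5.pre = true  [A₁.fin > 11]
16. n10.wid = -9  [terminal]
17. n4.ok = true  [A.pre == true]
18. n4.lim = -9  [A.fin + A.env - 15]
19. n12.depth = false  [false]
20. n12.lab = -3  [-3]
21. n14.fin = "rk"  [terminal]
22. n15.fin = "kv"  [terminal]
23. n13.fin = 18  [len(f₁.fin) + 16]
24. n13.env = -4  [-4]
25. n13.pre = true  [true]
26. n12.ok = false  [not A.pre]
27. n12.lim = 3  [A.env + 7]
28. n16.key = true  [S.ok == false]
29. n16.ok = "wk"  ["wk"]
30. n17.off = "mm"  [terminal]
31. n18.off = "ux"  [terminal]
32. n16.depth = true  [B.key == true]
33. n16.cnt = 10  [len(B.ok) + 8]
34. n11.fin = 8  [S.lim + 5]
35. n11.env = 17  [B.cnt + S.lim + 4]
36. n11.pre = false  [B.cnt > 10]
37. n3.fin = 0  [A₁.env - 17]
38. n3.env = 27  [A₁.env + 10]
39. n3.pre = false  [S.ok == false]
40. n0.ok = false  [A.pre == true]
41. n0.lim = 15  [A.fin + 15]

27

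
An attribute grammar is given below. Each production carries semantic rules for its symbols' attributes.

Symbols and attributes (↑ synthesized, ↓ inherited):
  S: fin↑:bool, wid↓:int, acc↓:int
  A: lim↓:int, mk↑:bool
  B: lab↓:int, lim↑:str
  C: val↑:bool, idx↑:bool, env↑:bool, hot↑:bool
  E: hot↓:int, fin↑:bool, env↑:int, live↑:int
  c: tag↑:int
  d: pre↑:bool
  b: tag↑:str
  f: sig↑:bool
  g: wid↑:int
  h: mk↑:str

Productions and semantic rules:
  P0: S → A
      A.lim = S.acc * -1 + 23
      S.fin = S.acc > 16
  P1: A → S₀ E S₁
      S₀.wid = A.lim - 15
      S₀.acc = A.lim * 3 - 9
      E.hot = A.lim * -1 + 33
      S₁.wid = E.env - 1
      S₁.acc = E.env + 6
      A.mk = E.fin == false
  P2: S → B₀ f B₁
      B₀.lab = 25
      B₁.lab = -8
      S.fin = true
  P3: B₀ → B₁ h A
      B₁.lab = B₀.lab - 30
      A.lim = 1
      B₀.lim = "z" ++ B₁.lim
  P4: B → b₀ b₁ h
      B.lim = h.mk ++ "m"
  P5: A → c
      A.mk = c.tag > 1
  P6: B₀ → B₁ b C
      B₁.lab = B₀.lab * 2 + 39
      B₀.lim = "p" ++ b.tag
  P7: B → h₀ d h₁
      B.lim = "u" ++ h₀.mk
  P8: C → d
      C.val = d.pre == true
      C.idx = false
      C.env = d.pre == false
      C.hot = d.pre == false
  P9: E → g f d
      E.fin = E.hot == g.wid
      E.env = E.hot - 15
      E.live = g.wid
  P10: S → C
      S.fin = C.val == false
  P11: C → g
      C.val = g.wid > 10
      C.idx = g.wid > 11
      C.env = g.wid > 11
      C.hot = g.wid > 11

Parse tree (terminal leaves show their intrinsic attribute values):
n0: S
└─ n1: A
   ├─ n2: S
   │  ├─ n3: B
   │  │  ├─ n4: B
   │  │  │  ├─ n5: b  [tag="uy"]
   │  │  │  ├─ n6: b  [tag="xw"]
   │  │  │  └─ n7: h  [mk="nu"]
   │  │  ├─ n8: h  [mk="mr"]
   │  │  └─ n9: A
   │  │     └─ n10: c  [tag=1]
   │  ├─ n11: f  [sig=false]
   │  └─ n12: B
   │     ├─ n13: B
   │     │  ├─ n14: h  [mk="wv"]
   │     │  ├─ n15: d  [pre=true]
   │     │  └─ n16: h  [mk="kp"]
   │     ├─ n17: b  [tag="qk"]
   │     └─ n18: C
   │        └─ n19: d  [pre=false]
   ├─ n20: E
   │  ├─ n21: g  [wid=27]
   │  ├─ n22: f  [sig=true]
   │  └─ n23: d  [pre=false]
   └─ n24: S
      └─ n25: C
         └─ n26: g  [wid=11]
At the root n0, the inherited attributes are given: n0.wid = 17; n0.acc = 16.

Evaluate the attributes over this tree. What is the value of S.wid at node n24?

1. n0.wid = 17  [given at root]
2. n0.acc = 16  [given at root]
3. n1.lim = 7  [S.acc * -1 + 23]
4. n2.wid = -8  [A.lim - 15]
5. n2.acc = 12  [A.lim * 3 - 9]
6. n3.lab = 25  [25]
7. n4.lab = -5  [B₀.lab - 30]
8. n5.tag = "uy"  [terminal]
9. n6.tag = "xw"  [terminal]
10. n7.mk = "nu"  [terminal]
11. n4.lim = "num"  [h.mk ++ "m"]
12. n8.mk = "mr"  [terminal]
13. n9.lim = 1  [1]
14. n10.tag = 1  [terminal]
15. n9.mk = false  [c.tag > 1]
16. n3.lim = "znum"  ["z" ++ B₁.lim]
17. n11.sig = false  [terminal]
18. n12.lab = -8  [-8]
19. n13.lab = 23  [B₀.lab * 2 + 39]
20. n14.mk = "wv"  [terminal]
21. n15.pre = true  [terminal]
22. n16.mk = "kp"  [terminal]
23. n13.lim = "uwv"  ["u" ++ h₀.mk]
24. n17.tag = "qk"  [terminal]
25. n19.pre = false  [terminal]
26. n18.val = false  [d.pre == true]
27. n18.idx = false  [false]
28. n18.env = true  [d.pre == false]
29. n18.hot = true  [d.pre == false]
30. n12.lim = "pqk"  ["p" ++ b.tag]
31. n2.fin = true  [true]
32. n20.hot = 26  [A.lim * -1 + 33]
33. n21.wid = 27  [terminal]
34. n22.sig = true  [terminal]
35. n23.pre = false  [terminal]
36. n20.fin = false  [E.hot == g.wid]
37. n20.env = 11  [E.hot - 15]
38. n20.live = 27  [g.wid]
39. n24.wid = 10  [E.env - 1]
40. n24.acc = 17  [E.env + 6]
41. n26.wid = 11  [terminal]
42. n25.val = true  [g.wid > 10]
43. n25.idx = false  [g.wid > 11]
44. n25.env = false  [g.wid > 11]
45. n25.hot = false  [g.wid > 11]
46. n24.fin = false  [C.val == false]
47. n1.mk = true  [E.fin == false]
48. n0.fin = false  [S.acc > 16]

10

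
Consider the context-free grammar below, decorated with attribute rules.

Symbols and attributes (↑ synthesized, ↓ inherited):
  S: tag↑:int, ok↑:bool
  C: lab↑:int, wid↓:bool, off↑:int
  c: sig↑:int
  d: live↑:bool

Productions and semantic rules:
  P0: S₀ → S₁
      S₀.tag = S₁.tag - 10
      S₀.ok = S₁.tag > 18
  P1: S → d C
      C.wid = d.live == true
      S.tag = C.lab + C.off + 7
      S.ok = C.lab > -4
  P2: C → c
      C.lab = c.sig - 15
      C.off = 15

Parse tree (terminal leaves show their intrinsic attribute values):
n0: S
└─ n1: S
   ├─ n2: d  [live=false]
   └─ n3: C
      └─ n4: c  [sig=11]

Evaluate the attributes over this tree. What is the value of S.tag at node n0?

1. n2.live = false  [terminal]
2. n3.wid = false  [d.live == true]
3. n4.sig = 11  [terminal]
4. n3.lab = -4  [c.sig - 15]
5. n3.off = 15  [15]
6. n1.tag = 18  [C.lab + C.off + 7]
7. n1.ok = false  [C.lab > -4]
8. n0.tag = 8  [S₁.tag - 10]
9. n0.ok = false  [S₁.tag > 18]

8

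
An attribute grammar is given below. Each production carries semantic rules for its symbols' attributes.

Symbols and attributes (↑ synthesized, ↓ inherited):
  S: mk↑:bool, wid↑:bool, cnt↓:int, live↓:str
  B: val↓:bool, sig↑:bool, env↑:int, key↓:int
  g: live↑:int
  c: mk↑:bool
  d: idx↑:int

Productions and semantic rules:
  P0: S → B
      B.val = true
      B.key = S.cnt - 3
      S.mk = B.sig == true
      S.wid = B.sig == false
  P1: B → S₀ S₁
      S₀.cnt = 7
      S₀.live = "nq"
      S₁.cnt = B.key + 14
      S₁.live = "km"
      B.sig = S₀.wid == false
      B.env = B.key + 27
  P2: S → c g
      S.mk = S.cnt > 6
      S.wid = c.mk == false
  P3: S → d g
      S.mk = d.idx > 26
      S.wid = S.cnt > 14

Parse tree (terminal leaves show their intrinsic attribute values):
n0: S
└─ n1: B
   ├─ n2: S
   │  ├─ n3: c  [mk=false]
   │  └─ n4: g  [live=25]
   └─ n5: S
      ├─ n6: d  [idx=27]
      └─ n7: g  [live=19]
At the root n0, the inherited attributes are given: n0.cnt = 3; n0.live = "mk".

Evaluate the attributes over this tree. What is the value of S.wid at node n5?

1. n0.cnt = 3  [given at root]
2. n0.live = "mk"  [given at root]
3. n1.val = true  [true]
4. n1.key = 0  [S.cnt - 3]
5. n2.cnt = 7  [7]
6. n2.live = "nq"  ["nq"]
7. n3.mk = false  [terminal]
8. n4.live = 25  [terminal]
9. n2.mk = true  [S.cnt > 6]
10. n2.wid = true  [c.mk == false]
11. n5.cnt = 14  [B.key + 14]
12. n5.live = "km"  ["km"]
13. n6.idx = 27  [terminal]
14. n7.live = 19  [terminal]
15. n5.mk = true  [d.idx > 26]
16. n5.wid = false  [S.cnt > 14]
17. n1.sig = false  [S₀.wid == false]
18. n1.env = 27  [B.key + 27]
19. n0.mk = false  [B.sig == true]
20. n0.wid = true  [B.sig == false]

false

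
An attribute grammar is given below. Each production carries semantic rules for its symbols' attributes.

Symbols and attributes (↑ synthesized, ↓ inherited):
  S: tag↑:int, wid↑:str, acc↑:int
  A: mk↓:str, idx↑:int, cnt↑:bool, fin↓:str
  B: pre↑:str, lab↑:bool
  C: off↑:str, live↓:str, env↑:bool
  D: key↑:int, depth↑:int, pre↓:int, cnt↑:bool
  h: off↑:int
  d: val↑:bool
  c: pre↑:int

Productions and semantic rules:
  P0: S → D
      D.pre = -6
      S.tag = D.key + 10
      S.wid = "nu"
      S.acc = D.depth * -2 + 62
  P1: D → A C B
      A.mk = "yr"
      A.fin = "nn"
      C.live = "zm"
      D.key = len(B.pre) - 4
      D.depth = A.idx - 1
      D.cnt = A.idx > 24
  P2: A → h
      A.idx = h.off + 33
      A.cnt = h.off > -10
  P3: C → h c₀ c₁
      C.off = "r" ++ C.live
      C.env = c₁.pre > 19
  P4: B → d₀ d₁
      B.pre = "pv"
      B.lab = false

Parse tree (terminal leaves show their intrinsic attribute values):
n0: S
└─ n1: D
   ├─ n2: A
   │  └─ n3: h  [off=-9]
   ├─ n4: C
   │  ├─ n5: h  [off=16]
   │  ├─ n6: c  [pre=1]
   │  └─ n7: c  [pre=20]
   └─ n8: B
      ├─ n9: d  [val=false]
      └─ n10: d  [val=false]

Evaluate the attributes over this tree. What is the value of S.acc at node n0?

16

1. n1.pre = -6  [-6]
2. n2.mk = "yr"  ["yr"]
3. n2.fin = "nn"  ["nn"]
4. n3.off = -9  [terminal]
5. n2.idx = 24  [h.off + 33]
6. n2.cnt = true  [h.off > -10]
7. n4.live = "zm"  ["zm"]
8. n5.off = 16  [terminal]
9. n6.pre = 1  [terminal]
10. n7.pre = 20  [terminal]
11. n4.off = "rzm"  ["r" ++ C.live]
12. n4.env = true  [c₁.pre > 19]
13. n9.val = false  [terminal]
14. n10.val = false  [terminal]
15. n8.pre = "pv"  ["pv"]
16. n8.lab = false  [false]
17. n1.key = -2  [len(B.pre) - 4]
18. n1.depth = 23  [A.idx - 1]
19. n1.cnt = false  [A.idx > 24]
20. n0.tag = 8  [D.key + 10]
21. n0.wid = "nu"  ["nu"]
22. n0.acc = 16  [D.depth * -2 + 62]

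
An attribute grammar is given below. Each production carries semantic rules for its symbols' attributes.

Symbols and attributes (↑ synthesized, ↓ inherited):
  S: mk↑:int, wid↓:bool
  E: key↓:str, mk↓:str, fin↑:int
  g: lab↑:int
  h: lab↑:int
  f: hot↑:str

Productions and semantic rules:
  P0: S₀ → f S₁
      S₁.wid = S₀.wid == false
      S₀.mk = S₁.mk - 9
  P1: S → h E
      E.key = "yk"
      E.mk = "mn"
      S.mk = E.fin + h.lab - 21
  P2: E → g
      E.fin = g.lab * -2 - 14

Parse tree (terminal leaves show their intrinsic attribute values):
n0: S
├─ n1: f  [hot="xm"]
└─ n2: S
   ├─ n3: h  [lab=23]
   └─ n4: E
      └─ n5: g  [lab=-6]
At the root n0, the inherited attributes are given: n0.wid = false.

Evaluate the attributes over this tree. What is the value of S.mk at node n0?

1. n0.wid = false  [given at root]
2. n1.hot = "xm"  [terminal]
3. n2.wid = true  [S₀.wid == false]
4. n3.lab = 23  [terminal]
5. n4.key = "yk"  ["yk"]
6. n4.mk = "mn"  ["mn"]
7. n5.lab = -6  [terminal]
8. n4.fin = -2  [g.lab * -2 - 14]
9. n2.mk = 0  [E.fin + h.lab - 21]
10. n0.mk = -9  [S₁.mk - 9]

-9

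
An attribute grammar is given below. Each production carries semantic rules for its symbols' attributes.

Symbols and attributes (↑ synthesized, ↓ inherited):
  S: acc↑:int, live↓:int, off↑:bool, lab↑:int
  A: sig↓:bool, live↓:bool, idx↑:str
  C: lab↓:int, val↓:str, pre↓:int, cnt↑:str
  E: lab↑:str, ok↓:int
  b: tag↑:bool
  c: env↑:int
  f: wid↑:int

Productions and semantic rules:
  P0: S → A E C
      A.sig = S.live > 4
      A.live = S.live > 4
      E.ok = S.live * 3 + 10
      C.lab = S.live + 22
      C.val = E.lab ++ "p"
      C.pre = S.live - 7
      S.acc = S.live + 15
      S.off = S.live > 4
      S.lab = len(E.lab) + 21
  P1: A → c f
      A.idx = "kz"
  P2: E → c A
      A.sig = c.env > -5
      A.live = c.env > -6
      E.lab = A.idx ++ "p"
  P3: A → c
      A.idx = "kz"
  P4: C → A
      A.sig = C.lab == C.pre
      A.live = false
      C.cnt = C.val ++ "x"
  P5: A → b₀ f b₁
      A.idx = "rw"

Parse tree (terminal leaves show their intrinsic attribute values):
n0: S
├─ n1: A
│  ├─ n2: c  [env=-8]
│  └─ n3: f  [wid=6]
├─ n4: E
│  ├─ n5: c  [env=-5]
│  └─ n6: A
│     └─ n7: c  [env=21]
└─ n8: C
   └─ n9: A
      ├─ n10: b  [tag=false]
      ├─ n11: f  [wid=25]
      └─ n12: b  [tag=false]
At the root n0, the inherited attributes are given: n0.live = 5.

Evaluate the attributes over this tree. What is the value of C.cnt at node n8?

1. n0.live = 5  [given at root]
2. n1.sig = true  [S.live > 4]
3. n1.live = true  [S.live > 4]
4. n2.env = -8  [terminal]
5. n3.wid = 6  [terminal]
6. n1.idx = "kz"  ["kz"]
7. n4.ok = 25  [S.live * 3 + 10]
8. n5.env = -5  [terminal]
9. n6.sig = false  [c.env > -5]
10. n6.live = true  [c.env > -6]
11. n7.env = 21  [terminal]
12. n6.idx = "kz"  ["kz"]
13. n4.lab = "kzp"  [A.idx ++ "p"]
14. n8.lab = 27  [S.live + 22]
15. n8.val = "kzpp"  [E.lab ++ "p"]
16. n8.pre = -2  [S.live - 7]
17. n9.sig = false  [C.lab == C.pre]
18. n9.live = false  [false]
19. n10.tag = false  [terminal]
20. n11.wid = 25  [terminal]
21. n12.tag = false  [terminal]
22. n9.idx = "rw"  ["rw"]
23. n8.cnt = "kzppx"  [C.val ++ "x"]
24. n0.acc = 20  [S.live + 15]
25. n0.off = true  [S.live > 4]
26. n0.lab = 24  [len(E.lab) + 21]

"kzppx"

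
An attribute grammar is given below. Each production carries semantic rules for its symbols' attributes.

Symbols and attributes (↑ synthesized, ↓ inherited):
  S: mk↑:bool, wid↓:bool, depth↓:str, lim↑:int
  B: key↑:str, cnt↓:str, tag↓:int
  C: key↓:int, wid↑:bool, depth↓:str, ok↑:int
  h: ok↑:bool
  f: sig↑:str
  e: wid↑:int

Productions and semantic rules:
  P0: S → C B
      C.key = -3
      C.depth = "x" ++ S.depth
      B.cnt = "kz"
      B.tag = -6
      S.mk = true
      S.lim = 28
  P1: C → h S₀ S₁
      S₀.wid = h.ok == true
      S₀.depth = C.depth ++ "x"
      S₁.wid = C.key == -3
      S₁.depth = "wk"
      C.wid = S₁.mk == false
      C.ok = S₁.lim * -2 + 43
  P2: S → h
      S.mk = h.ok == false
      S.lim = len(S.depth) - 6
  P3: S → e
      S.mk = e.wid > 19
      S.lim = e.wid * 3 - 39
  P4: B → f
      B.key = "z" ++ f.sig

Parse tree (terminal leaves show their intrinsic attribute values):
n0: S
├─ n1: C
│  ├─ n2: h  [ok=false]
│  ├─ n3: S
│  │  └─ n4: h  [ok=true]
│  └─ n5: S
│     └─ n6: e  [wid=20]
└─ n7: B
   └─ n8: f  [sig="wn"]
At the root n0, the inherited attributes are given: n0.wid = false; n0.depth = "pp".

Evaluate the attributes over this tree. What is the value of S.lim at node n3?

-2

1. n0.wid = false  [given at root]
2. n0.depth = "pp"  [given at root]
3. n1.key = -3  [-3]
4. n1.depth = "xpp"  ["x" ++ S.depth]
5. n2.ok = false  [terminal]
6. n3.wid = false  [h.ok == true]
7. n3.depth = "xppx"  [C.depth ++ "x"]
8. n4.ok = true  [terminal]
9. n3.mk = false  [h.ok == false]
10. n3.lim = -2  [len(S.depth) - 6]
11. n5.wid = true  [C.key == -3]
12. n5.depth = "wk"  ["wk"]
13. n6.wid = 20  [terminal]
14. n5.mk = true  [e.wid > 19]
15. n5.lim = 21  [e.wid * 3 - 39]
16. n1.wid = false  [S₁.mk == false]
17. n1.ok = 1  [S₁.lim * -2 + 43]
18. n7.cnt = "kz"  ["kz"]
19. n7.tag = -6  [-6]
20. n8.sig = "wn"  [terminal]
21. n7.key = "zwn"  ["z" ++ f.sig]
22. n0.mk = true  [true]
23. n0.lim = 28  [28]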